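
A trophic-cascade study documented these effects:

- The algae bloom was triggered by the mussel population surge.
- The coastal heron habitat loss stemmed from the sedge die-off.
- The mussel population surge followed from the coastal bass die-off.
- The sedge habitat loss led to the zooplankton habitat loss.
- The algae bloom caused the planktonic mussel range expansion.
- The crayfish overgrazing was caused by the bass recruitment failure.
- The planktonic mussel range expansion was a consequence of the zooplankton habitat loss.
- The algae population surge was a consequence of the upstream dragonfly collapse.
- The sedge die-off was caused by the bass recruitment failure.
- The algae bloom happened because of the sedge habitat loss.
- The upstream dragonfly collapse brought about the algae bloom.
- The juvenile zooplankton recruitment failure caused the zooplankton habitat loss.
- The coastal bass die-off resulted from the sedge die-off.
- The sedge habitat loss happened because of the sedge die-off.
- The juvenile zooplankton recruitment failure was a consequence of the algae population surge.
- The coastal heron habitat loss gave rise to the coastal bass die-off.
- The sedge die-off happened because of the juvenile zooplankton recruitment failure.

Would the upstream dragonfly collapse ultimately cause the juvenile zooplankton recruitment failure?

Yes

There is a causal chain: the upstream dragonfly collapse → the algae population surge → the juvenile zooplankton recruitment failure.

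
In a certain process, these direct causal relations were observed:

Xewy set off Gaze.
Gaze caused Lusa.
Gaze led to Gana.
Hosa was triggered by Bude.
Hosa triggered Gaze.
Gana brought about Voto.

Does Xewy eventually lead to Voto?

Yes

There is a causal chain: Xewy → Gaze → Gana → Voto.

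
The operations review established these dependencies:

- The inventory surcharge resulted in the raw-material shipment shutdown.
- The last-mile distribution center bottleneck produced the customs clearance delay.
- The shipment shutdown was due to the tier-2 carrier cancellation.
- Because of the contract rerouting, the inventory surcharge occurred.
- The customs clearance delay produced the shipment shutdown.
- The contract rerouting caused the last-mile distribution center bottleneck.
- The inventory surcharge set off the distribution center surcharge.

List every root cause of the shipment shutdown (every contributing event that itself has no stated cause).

the contract rerouting, the tier-2 carrier cancellation

Tracing upstream from the shipment shutdown: the shipment shutdown ← the customs clearance delay ← the last-mile distribution center bottleneck ← the contract rerouting.
A separate upstream branch: the shipment shutdown ← the tier-2 carrier cancellation.
Each of those chain origins has no stated cause.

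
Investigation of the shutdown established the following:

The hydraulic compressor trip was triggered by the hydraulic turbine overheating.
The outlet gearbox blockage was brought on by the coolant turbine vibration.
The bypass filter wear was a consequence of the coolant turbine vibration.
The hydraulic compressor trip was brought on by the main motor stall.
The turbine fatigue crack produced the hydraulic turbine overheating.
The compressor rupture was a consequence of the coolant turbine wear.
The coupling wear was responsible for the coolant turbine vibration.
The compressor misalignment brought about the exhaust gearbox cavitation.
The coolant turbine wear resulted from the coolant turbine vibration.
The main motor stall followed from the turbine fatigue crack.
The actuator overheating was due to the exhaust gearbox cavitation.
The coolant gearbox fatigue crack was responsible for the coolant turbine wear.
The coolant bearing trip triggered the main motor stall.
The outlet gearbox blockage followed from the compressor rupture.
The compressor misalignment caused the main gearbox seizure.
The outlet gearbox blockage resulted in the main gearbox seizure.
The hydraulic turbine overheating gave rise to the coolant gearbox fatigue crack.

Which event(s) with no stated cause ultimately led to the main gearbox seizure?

Tracing upstream from the main gearbox seizure: the main gearbox seizure ← the compressor misalignment.
A separate upstream branch: the main gearbox seizure ← the outlet gearbox blockage ← the compressor rupture ← the coolant turbine wear ← the coolant gearbox fatigue crack ← the hydraulic turbine overheating ← the turbine fatigue crack.
A separate upstream branch: the main gearbox seizure ← the outlet gearbox blockage ← the coolant turbine vibration ← the coupling wear.
Each of those chain origins has no stated cause.

the compressor misalignment, the coupling wear, the turbine fatigue crack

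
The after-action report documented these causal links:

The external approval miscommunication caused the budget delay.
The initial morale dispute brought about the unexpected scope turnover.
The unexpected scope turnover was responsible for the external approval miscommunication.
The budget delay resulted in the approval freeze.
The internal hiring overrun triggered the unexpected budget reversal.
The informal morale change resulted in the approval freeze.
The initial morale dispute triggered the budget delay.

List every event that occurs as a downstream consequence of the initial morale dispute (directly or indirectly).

the approval freeze, the budget delay, the external approval miscommunication, the unexpected scope turnover

Direct effects: the unexpected scope turnover, the budget delay.
2 steps out: the external approval miscommunication, the approval freeze.
Not reachable from it: the internal hiring overrun, the unexpected budget reversal, the informal morale change.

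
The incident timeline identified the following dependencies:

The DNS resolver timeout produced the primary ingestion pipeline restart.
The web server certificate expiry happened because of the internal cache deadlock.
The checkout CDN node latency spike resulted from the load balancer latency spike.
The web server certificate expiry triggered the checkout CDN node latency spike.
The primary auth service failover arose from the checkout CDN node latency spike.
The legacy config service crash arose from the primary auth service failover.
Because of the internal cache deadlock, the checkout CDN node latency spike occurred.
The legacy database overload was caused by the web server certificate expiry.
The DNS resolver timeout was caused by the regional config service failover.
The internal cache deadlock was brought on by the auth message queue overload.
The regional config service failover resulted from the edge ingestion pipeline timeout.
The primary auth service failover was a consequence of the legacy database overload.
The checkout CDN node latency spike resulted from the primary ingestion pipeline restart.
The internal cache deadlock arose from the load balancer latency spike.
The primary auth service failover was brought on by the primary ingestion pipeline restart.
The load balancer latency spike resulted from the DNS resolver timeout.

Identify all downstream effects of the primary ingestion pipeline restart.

Direct effects: the checkout CDN node latency spike, the primary auth service failover.
2 steps out: the legacy config service crash.
Not reachable from it: the edge ingestion pipeline timeout, the regional config service failover, the DNS resolver timeout, the load balancer latency spike, the internal cache deadlock, the web server certificate expiry, the legacy database overload, the auth message queue overload.

the checkout CDN node latency spike, the legacy config service crash, the primary auth service failover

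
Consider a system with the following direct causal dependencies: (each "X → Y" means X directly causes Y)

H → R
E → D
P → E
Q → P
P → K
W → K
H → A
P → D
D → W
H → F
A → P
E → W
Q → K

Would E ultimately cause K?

There is a causal chain: E → W → K.

Yes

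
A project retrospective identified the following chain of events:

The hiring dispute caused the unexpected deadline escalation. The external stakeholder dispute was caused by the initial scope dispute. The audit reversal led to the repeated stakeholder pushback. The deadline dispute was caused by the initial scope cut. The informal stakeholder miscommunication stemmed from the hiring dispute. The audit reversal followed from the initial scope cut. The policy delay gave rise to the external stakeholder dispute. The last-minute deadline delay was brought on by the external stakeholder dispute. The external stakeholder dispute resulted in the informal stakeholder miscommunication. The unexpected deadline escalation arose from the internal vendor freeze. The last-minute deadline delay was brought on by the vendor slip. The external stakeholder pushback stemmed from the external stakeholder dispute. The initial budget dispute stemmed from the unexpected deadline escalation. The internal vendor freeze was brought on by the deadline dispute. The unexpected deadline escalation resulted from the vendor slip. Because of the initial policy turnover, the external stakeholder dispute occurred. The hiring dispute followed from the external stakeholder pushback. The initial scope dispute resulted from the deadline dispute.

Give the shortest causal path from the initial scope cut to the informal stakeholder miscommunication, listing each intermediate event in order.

the initial scope cut → the deadline dispute
the deadline dispute → the initial scope dispute
the initial scope dispute → the external stakeholder dispute
the external stakeholder dispute → the informal stakeholder miscommunication
Length: 4 steps.

the initial scope cut → the deadline dispute → the initial scope dispute → the external stakeholder dispute → the informal stakeholder miscommunication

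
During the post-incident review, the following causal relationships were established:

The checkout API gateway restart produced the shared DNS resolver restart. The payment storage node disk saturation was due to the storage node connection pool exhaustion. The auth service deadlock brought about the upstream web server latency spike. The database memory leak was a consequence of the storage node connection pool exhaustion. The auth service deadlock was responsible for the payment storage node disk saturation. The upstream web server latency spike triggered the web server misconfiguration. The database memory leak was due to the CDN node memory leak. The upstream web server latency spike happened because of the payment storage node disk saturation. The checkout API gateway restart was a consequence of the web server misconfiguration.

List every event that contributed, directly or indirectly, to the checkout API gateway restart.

Immediate cause of the checkout API gateway restart: the web server misconfiguration.
Further upstream: the storage node connection pool exhaustion, the auth service deadlock, the payment storage node disk saturation, the upstream web server latency spike.

the auth service deadlock, the payment storage node disk saturation, the storage node connection pool exhaustion, the upstream web server latency spike, the web server misconfiguration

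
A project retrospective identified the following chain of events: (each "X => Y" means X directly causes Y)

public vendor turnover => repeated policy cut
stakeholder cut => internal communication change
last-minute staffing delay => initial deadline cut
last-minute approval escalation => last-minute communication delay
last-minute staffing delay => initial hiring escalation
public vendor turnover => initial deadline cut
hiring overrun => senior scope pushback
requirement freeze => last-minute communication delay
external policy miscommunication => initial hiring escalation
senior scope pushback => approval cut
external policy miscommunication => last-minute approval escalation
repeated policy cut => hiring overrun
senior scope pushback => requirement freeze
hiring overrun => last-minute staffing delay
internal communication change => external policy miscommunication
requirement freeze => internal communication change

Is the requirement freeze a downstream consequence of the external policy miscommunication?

No

The external policy miscommunication leads to the last-minute approval escalation, the last-minute communication delay, the initial hiring escalation; the requirement freeze is not among them.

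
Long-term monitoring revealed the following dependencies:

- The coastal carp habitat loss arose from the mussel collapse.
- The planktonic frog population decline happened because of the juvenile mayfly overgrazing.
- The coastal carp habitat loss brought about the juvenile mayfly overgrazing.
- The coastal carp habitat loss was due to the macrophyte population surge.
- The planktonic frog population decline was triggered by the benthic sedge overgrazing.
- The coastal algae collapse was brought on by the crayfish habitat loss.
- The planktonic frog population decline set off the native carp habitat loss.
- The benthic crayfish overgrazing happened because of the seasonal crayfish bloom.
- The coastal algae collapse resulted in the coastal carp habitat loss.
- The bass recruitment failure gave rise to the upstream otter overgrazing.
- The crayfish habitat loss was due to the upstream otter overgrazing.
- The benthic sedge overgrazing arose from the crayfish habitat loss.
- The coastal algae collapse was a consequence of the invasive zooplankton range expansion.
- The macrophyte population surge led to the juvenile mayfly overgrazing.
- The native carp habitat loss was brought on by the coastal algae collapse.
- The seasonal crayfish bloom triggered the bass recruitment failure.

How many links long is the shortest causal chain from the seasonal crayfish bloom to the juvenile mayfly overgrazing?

6

Shortest chain: the seasonal crayfish bloom → the bass recruitment failure → the upstream otter overgrazing → the crayfish habitat loss → the coastal algae collapse → the coastal carp habitat loss → the juvenile mayfly overgrazing.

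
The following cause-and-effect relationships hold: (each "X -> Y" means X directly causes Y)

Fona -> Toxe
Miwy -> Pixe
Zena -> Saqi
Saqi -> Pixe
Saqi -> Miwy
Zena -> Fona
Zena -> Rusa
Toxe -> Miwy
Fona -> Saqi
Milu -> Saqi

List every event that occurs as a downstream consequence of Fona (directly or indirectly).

Miwy, Pixe, Saqi, Toxe

Direct effects: Saqi, Toxe.
2 steps out: Miwy, Pixe.
Not reachable from it: Zena, Rusa, Milu.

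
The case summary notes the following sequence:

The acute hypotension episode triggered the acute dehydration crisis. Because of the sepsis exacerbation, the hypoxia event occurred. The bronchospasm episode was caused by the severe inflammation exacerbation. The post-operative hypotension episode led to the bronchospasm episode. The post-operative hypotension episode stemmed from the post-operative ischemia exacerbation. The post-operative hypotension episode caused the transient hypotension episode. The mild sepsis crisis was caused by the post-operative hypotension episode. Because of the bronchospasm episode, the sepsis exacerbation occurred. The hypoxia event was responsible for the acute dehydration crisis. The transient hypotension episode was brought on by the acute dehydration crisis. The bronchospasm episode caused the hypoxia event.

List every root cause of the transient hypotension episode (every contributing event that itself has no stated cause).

the acute hypotension episode, the post-operative ischemia exacerbation, the severe inflammation exacerbation

Tracing upstream from the transient hypotension episode: the transient hypotension episode ← the acute dehydration crisis ← the hypoxia event ← the bronchospasm episode ← the severe inflammation exacerbation.
A separate upstream branch: the transient hypotension episode ← the post-operative hypotension episode ← the post-operative ischemia exacerbation.
A separate upstream branch: the transient hypotension episode ← the acute dehydration crisis ← the acute hypotension episode.
Each of those chain origins has no stated cause.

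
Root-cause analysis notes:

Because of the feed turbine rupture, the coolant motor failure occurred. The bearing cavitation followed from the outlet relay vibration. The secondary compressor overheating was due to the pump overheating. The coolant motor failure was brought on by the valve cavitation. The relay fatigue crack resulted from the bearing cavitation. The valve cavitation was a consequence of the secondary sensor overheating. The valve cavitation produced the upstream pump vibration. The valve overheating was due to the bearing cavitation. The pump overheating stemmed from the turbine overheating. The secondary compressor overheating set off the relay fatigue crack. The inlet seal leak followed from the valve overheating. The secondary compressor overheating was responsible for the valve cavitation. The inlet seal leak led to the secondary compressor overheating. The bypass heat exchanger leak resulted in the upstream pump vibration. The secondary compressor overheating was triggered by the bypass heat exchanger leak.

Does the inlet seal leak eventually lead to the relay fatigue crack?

There is a causal chain: the inlet seal leak → the secondary compressor overheating → the relay fatigue crack.

Yes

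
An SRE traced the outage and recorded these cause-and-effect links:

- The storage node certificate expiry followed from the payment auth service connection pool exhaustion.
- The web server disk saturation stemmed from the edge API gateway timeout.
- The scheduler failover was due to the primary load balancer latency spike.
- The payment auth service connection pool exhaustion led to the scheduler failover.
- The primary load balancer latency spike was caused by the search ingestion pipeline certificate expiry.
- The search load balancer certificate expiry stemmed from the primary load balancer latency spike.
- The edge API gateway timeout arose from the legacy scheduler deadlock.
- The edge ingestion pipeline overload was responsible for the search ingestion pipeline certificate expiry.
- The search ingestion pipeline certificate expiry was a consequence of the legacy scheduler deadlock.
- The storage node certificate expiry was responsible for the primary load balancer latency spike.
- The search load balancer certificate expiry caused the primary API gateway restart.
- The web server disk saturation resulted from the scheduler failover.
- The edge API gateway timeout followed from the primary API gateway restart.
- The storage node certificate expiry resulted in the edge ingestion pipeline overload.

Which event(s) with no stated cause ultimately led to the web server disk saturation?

Tracing upstream from the web server disk saturation: the web server disk saturation ← the edge API gateway timeout ← the legacy scheduler deadlock.
A separate upstream branch: the web server disk saturation ← the scheduler failover ← the payment auth service connection pool exhaustion.
Each of those chain origins has no stated cause.

the legacy scheduler deadlock, the payment auth service connection pool exhaustion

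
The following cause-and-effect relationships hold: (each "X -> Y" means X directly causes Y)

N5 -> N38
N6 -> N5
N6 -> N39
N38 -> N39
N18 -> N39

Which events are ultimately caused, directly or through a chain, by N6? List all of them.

Direct effects: N5, N39.
2 steps out: N38.
Not reachable from it: N18.

N38, N39, N5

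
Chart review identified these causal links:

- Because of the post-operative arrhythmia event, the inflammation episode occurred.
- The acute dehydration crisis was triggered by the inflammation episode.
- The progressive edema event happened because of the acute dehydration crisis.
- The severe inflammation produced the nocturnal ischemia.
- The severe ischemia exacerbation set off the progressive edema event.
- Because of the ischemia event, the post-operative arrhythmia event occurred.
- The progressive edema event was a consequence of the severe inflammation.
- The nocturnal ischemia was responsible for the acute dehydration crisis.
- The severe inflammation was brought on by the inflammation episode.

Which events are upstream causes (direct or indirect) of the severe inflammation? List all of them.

the inflammation episode, the ischemia event, the post-operative arrhythmia event

Immediate cause of the severe inflammation: the inflammation episode.
Further upstream: the ischemia event, the post-operative arrhythmia event.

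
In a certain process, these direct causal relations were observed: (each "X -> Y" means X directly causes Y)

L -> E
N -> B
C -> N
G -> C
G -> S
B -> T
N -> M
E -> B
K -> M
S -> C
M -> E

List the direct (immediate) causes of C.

G, S → C with nothing further upstream stated.

G, S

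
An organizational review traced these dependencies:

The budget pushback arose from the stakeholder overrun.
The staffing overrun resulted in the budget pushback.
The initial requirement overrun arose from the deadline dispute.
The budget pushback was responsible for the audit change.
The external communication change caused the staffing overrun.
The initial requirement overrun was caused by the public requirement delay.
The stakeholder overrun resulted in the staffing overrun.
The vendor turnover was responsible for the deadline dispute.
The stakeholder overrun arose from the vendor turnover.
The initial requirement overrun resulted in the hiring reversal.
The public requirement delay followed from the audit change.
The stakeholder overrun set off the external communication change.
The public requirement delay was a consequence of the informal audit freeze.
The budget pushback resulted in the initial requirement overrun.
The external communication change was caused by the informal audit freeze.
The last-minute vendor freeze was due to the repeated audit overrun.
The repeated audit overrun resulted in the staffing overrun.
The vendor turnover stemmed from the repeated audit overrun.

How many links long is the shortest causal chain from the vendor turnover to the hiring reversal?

3

Shortest chain: the vendor turnover → the deadline dispute → the initial requirement overrun → the hiring reversal.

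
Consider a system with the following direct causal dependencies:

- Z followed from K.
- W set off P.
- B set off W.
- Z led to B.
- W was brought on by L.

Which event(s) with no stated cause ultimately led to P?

K, L

Tracing upstream from P: P ← W ← B ← Z ← K.
A separate upstream branch: P ← W ← L.
Each of those chain origins has no stated cause.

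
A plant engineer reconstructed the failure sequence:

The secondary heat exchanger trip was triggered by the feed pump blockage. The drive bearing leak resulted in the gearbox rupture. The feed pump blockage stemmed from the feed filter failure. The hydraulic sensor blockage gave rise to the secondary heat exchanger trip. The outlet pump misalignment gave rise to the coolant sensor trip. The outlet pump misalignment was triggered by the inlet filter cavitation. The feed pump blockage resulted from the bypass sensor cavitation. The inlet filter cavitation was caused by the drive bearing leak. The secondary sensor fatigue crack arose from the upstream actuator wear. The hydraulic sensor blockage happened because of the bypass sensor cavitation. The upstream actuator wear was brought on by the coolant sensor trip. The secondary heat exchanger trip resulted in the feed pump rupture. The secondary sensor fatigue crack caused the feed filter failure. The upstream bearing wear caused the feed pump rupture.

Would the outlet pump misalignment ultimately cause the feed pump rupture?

There is a causal chain: the outlet pump misalignment → the coolant sensor trip → the upstream actuator wear → the secondary sensor fatigue crack → the feed filter failure → the feed pump blockage → the secondary heat exchanger trip → the feed pump rupture.

Yes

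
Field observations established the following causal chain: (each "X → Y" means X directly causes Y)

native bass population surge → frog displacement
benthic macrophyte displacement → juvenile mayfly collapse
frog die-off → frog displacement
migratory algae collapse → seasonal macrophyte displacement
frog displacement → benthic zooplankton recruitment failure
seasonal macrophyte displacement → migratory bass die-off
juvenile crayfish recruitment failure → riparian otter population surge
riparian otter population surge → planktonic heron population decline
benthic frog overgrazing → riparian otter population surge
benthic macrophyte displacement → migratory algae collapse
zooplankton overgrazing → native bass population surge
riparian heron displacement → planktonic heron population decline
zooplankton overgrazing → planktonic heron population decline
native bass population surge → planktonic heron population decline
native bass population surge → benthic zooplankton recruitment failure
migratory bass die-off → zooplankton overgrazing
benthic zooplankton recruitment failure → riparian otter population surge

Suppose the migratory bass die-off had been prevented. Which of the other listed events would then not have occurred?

Downstream of the migratory bass die-off: the zooplankton overgrazing, the native bass population surge, the frog displacement, the benthic zooplankton recruitment failure, the riparian otter population surge, the planktonic heron population decline.
Of those, still caused via another path: the frog displacement, the benthic zooplankton recruitment failure, the riparian otter population surge, the planktonic heron population decline.
The remainder have no surviving cause.

the native bass population surge, the zooplankton overgrazing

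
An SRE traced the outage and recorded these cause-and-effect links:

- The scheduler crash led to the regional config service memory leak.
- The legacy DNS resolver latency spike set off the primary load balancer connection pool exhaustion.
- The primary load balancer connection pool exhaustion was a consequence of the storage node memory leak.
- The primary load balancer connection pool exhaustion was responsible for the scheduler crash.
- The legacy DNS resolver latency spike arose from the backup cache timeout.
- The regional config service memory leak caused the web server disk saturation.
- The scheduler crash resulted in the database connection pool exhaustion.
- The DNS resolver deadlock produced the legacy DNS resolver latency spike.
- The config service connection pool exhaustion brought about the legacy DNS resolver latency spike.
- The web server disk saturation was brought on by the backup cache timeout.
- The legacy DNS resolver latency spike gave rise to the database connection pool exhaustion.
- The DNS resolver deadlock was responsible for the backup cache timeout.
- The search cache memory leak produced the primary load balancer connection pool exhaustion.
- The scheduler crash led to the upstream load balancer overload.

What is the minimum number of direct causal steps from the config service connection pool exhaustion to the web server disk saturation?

5

Shortest chain: the config service connection pool exhaustion → the legacy DNS resolver latency spike → the primary load balancer connection pool exhaustion → the scheduler crash → the regional config service memory leak → the web server disk saturation.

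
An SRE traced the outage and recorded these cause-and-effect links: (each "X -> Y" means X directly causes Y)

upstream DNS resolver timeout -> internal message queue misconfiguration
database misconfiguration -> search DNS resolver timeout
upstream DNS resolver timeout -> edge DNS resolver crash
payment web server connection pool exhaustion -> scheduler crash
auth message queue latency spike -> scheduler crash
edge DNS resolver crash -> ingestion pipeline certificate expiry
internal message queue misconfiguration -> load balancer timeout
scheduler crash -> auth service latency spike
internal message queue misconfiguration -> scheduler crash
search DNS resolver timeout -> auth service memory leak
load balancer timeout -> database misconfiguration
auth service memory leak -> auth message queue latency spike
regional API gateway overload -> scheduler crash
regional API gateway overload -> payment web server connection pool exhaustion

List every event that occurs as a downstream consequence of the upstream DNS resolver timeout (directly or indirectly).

the auth message queue latency spike, the auth service latency spike, the auth service memory leak, the database misconfiguration, the edge DNS resolver crash, the ingestion pipeline certificate expiry, the internal message queue misconfiguration, the load balancer timeout, the scheduler crash, the search DNS resolver timeout

Direct effects: the edge DNS resolver crash, the internal message queue misconfiguration.
2 steps out: the ingestion pipeline certificate expiry, the load balancer timeout, the scheduler crash.
3 steps out: the database misconfiguration, the auth service latency spike.
4 steps out: the search DNS resolver timeout.
5 steps out: the auth service memory leak.
6 steps out: the auth message queue latency spike.
Not reachable from it: the regional API gateway overload, the payment web server connection pool exhaustion.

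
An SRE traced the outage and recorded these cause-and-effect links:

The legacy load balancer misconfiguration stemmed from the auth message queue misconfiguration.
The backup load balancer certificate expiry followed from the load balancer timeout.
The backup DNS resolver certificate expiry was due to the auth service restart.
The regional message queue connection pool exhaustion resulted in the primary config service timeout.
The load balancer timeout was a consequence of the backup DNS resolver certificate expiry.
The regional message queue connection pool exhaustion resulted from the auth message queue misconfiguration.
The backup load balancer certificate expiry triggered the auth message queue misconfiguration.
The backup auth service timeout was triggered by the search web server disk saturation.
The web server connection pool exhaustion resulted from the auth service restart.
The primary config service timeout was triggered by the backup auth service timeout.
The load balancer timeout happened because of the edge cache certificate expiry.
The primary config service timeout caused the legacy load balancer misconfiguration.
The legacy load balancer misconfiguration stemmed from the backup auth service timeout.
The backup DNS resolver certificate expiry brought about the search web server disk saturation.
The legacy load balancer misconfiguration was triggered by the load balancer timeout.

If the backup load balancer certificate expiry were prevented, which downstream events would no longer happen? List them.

the auth message queue misconfiguration, the regional message queue connection pool exhaustion

Downstream of the backup load balancer certificate expiry: the auth message queue misconfiguration, the regional message queue connection pool exhaustion, the primary config service timeout, the legacy load balancer misconfiguration.
Of those, still caused via another path: the primary config service timeout, the legacy load balancer misconfiguration.
The remainder have no surviving cause.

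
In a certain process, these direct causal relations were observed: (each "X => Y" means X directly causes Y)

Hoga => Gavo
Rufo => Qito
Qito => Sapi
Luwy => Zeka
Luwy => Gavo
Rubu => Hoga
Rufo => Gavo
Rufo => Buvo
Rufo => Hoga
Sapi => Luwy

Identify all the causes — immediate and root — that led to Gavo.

Immediate causes of Gavo: Rufo, Hoga, Luwy.
Further upstream: Qito, Sapi, Rubu.

Hoga, Luwy, Qito, Rubu, Rufo, Sapi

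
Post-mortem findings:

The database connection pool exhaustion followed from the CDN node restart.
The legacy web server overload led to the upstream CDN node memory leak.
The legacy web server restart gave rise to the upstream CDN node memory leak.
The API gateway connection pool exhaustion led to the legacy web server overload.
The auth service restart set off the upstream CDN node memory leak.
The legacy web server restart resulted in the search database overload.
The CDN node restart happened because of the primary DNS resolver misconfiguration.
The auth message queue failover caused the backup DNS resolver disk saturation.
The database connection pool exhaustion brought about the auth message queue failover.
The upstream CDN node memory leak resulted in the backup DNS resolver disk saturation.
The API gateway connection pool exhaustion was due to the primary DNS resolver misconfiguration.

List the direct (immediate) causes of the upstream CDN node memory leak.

the auth service restart, the legacy web server overload, the legacy web server restart

Upstream contributors include the primary DNS resolver misconfiguration, the API gateway connection pool exhaustion, but only the auth service restart, the legacy web server overload, the legacy web server restart feed directly into the upstream CDN node memory leak.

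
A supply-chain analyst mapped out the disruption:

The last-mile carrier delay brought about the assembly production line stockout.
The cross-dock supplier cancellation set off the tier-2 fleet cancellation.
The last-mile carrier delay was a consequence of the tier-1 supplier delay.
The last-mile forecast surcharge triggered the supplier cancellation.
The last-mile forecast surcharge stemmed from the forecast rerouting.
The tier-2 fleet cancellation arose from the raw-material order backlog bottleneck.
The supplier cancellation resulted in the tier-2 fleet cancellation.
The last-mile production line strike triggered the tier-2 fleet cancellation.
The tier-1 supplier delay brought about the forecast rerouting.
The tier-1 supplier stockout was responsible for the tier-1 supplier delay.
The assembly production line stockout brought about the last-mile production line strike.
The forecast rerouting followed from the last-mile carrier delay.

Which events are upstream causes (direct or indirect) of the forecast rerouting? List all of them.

the last-mile carrier delay, the tier-1 supplier delay, the tier-1 supplier stockout

Immediate causes of the forecast rerouting: the tier-1 supplier delay, the last-mile carrier delay.
Further upstream: the tier-1 supplier stockout.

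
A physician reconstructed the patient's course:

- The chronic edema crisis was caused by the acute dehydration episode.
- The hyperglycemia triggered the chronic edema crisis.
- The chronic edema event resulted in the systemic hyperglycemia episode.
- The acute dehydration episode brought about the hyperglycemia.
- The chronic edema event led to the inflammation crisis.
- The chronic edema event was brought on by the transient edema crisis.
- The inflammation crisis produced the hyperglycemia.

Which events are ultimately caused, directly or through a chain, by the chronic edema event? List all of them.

Direct effects: the inflammation crisis, the systemic hyperglycemia episode.
2 steps out: the hyperglycemia.
3 steps out: the chronic edema crisis.
Not reachable from it: the transient edema crisis, the acute dehydration episode.

the chronic edema crisis, the hyperglycemia, the inflammation crisis, the systemic hyperglycemia episode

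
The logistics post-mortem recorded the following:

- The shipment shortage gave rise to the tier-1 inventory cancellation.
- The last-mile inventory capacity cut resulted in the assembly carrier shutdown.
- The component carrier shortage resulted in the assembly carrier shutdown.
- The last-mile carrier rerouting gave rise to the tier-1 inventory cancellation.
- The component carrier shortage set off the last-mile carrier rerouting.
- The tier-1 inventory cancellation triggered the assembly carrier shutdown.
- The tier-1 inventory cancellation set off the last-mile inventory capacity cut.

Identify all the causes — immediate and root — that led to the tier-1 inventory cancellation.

Immediate causes of the tier-1 inventory cancellation: the last-mile carrier rerouting, the shipment shortage.
Further upstream: the component carrier shortage.

the component carrier shortage, the last-mile carrier rerouting, the shipment shortage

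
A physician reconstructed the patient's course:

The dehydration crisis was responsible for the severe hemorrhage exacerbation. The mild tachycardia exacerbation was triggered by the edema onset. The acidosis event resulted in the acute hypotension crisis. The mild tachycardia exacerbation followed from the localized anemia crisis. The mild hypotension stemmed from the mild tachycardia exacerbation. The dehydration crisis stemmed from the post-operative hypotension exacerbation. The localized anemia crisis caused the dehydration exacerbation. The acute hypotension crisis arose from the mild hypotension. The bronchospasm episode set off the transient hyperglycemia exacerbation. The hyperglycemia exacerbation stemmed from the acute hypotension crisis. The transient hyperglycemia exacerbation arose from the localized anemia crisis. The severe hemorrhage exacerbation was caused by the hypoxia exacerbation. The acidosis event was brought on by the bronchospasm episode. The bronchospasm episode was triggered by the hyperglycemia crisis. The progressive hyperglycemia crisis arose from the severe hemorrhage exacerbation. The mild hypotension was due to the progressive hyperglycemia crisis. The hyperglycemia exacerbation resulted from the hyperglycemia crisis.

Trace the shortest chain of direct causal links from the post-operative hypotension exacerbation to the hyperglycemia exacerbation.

the post-operative hypotension exacerbation → the dehydration crisis → the severe hemorrhage exacerbation → the progressive hyperglycemia crisis → the mild hypotension → the acute hypotension crisis → the hyperglycemia exacerbation

the post-operative hypotension exacerbation → the dehydration crisis
the dehydration crisis → the severe hemorrhage exacerbation
the severe hemorrhage exacerbation → the progressive hyperglycemia crisis
the progressive hyperglycemia crisis → the mild hypotension
the mild hypotension → the acute hypotension crisis
the acute hypotension crisis → the hyperglycemia exacerbation
Length: 6 steps.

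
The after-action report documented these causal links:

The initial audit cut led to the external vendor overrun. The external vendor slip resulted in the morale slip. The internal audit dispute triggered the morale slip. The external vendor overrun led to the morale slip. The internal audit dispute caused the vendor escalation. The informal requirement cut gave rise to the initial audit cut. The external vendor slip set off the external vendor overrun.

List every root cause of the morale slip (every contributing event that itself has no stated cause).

Tracing upstream from the morale slip: the morale slip ← the external vendor overrun ← the initial audit cut ← the informal requirement cut.
A separate upstream branch: the morale slip ← the internal audit dispute.
A separate upstream branch: the morale slip ← the external vendor slip.
Each of those chain origins has no stated cause.

the external vendor slip, the informal requirement cut, the internal audit dispute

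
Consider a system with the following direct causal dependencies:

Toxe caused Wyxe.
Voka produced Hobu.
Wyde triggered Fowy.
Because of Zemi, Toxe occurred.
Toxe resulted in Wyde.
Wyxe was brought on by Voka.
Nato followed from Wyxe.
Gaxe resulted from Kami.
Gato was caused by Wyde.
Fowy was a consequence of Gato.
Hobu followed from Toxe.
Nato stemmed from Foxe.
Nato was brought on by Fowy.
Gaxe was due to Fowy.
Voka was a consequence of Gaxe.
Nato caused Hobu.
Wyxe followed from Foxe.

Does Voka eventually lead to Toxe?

Voka leads to Wyxe, Nato, Hobu; Toxe is not among them.

No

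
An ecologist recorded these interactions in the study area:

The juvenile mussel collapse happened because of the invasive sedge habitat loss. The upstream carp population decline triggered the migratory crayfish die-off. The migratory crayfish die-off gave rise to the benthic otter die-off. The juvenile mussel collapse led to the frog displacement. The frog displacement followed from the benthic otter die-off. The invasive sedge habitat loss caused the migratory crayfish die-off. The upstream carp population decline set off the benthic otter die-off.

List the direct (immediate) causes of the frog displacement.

the benthic otter die-off, the juvenile mussel collapse

Upstream contributors include the upstream carp population decline, the invasive sedge habitat loss, the migratory crayfish die-off, but only the benthic otter die-off, the juvenile mussel collapse feed directly into the frog displacement.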